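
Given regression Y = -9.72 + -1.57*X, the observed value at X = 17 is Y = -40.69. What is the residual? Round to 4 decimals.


Predicted = -9.72 + -1.57 * 17 = -36.4100.
Residual = -40.69 - -36.4100 = -4.2800.

-4.2800


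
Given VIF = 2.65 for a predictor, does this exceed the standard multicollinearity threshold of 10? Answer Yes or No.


Check: VIF = 2.65 vs threshold = 10.
Since 2.65 < 10, the answer is No.

No


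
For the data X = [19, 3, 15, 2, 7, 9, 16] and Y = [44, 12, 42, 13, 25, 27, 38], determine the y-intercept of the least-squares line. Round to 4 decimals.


The slope is b1 = 1.9455.
Sample means are xbar = 10.1429 and ybar = 28.7143.
Intercept: b0 = 28.7143 - (1.9455)(10.1429) = 8.9811.

8.9811


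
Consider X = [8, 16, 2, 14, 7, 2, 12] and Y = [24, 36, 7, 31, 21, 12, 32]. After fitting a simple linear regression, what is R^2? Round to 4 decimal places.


Fit the OLS line: b0 = 6.8105, b1 = 1.8906.
SSres = 32.6379.
SStot = 695.4286.
R^2 = 1 - 32.6379/695.4286 = 0.9531.

0.9531


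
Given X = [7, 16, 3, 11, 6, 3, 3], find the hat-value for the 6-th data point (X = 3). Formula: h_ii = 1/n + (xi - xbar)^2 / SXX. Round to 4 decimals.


Compute xbar = 7.0000 with n = 7 observations.
SXX = 146.0000.
Leverage = 1/7 + (3 - 7.0000)^2/146.0000 = 0.2524.

0.2524


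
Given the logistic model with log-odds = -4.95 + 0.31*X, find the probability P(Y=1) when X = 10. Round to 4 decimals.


Linear predictor: z = -4.95 + 0.31 * 10 = -1.8500.
P = 1/(1 + exp(1.8500)) = 1/(1 + 6.3598) = 0.1359.

0.1359


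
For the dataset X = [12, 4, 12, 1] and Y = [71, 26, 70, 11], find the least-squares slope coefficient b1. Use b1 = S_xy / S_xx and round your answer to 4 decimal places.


First compute the means: xbar = 7.2500, ybar = 44.5000.
Then S_xx = sum((xi - xbar)^2) = 94.7500.
S_xy = sum((xi - xbar)(yi - ybar)) = 516.5000.
b1 = S_xy / S_xx = 516.5000 / 94.7500 = 5.4512.

5.4512


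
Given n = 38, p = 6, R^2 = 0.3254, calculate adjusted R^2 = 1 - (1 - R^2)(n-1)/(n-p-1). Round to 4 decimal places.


Using the formula:
(1 - 0.3254) = 0.6746.
Multiply by 37/31: 0.6746 * 37 = 24.9602, then 24.9602 / 31 = 0.8052.
Adj R^2 = 1 - 0.8052 = 0.1948.

0.1948


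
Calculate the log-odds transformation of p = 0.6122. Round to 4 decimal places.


Compute the odds: 0.6122/0.3878 = 1.5786.
Take the natural log: ln(1.5786) = 0.4566.

0.4566


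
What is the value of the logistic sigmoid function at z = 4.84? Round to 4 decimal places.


First, exp(-4.8400) = 0.0079.
Then sigma(z) = 1/(1 + 0.0079) = 0.9922.

0.9922


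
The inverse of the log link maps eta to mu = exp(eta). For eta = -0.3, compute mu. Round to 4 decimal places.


The inverse log link gives:
mu = exp(-0.3) = 0.7408.

0.7408


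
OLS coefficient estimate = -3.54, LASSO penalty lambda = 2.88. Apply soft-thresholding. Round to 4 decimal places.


|beta_OLS| = 3.54.
lambda = 2.88.
Since |beta| > lambda, coefficient = sign(beta)*(|beta| - lambda) = -0.6600.
Result = -0.6600.

-0.6600


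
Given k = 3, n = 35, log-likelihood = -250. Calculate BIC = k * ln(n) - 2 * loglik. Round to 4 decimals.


ln(35) = 3.555348.
k * ln(n) = 3 * 3.555348 = 10.666044.
-2L = 500.
BIC = 10.666044 + 500 = 510.666044, which rounds to 510.6660.

510.6660


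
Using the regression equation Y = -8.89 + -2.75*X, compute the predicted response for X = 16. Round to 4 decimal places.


Substitute X = 16 into the equation:
Y = -8.89 + -2.75 * 16 = -8.89 + -44.0000 = -52.8900.

-52.8900


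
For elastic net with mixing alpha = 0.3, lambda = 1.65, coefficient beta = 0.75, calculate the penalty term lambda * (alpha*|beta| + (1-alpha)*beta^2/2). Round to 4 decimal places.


L1 component = 0.3 * |0.75| = 0.2250.
L2 component = 0.7 * 0.75^2 / 2 = 0.1969.
Penalty = 1.65 * (0.2250 + 0.1969) = 1.65 * 0.4219 = 0.6961.

0.6961


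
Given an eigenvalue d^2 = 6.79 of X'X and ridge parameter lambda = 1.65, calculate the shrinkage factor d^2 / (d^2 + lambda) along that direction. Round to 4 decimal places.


Compute the denominator: 6.79 + 1.65 = 8.4400.
Shrinkage factor = 6.79 / 8.4400 = 0.8045.

0.8045


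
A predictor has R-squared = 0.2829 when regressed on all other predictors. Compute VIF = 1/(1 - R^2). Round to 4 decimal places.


Denominator: 1 - 0.2829 = 0.7171.
VIF = 1 / 0.7171 = 1.3945.

1.3945


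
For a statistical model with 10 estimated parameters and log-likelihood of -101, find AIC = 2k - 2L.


Compute:
2k = 2*10 = 20.
-2*loglik = -2*(-101) = 202.
AIC = 20 + 202 = 222.

222


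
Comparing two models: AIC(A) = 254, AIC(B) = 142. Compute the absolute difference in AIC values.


Compute |254 - 142| = 112.
Model B has the smaller AIC.

112


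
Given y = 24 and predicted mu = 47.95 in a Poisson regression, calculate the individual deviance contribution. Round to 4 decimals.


First: ln(24/47.95) = -0.692105.
Then: 24 * -0.692105 = -16.610520.
y - mu = 24 - 47.95 = -23.95.
D = 2(-16.610520 - -23.95) = 14.678960, which rounds to 14.6790.

14.6790


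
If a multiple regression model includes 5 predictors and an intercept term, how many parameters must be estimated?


Including the intercept, the model has 5 predictor coefficients + 1 intercept.
Total = 6.

6


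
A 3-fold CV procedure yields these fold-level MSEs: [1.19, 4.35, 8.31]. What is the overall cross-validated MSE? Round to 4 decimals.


Sum of fold MSEs = 13.8500.
Average = 13.8500 / 3 = 4.6167.

4.6167


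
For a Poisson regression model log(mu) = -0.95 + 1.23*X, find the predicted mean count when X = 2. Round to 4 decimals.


Linear predictor: eta = -0.95 + (1.23)(2) = 1.5100.
Expected count: mu = exp(1.5100) = 4.5267.

4.5267


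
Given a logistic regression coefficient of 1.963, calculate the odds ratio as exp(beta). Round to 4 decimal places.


Odds ratio = exp(beta) = exp(1.963).
= 7.1207.

7.1207


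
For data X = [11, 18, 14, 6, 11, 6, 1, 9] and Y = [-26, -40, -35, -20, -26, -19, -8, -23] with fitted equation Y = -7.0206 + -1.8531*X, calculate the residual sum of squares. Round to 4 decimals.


Compute predicted values, then residuals = yi - yhat_i.
Residuals: [1.4047, 0.3764, -2.0360, -1.8608, 1.4047, -0.8608, 0.8737, 0.6985].
SSres = sum(residual^2) = 13.6881.

13.6881


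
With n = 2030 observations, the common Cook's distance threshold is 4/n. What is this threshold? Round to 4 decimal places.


Using the rule of thumb:
Threshold = 4 / 2030 = 0.0020.

0.0020


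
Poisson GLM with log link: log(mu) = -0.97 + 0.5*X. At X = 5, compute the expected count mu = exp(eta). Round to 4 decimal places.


Linear predictor: eta = -0.97 + (0.5)(5) = 1.5300.
Expected count: mu = exp(1.5300) = 4.6182.

4.6182


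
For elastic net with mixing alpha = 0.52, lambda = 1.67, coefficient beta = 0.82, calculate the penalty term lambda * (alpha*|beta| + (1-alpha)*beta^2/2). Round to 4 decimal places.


Compute:
L1 = 0.52 * 0.82 = 0.4264.
L2 = 0.48 * 0.82^2 / 2 = 0.1614.
Penalty = 1.67 * (0.4264 + 0.1614) = 0.9816.

0.9816


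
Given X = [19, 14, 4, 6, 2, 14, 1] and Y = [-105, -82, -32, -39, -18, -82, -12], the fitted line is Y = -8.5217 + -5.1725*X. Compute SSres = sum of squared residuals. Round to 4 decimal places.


For each point, residual = actual - predicted.
Residuals: [1.7992, -1.0633, -2.7883, 0.5567, 0.8667, -1.0633, 1.6942].
Sum of squared residuals = 17.2043.

17.2043


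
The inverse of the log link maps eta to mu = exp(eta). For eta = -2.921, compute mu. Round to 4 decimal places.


mu = exp(eta) = exp(-2.921).
= 0.0539.

0.0539


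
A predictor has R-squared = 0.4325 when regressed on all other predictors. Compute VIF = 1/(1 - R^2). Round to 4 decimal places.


VIF = 1 / (1 - 0.4325).
= 1 / 0.5675 = 1.7621.

1.7621


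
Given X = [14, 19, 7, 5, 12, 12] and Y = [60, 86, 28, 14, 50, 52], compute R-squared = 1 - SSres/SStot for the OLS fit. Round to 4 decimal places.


Fit the OLS line: b0 = -9.3041, b1 = 5.0120.
SSres = 10.8154.
SStot = 3163.3333.
R^2 = 1 - 10.8154/3163.3333 = 0.9966.

0.9966


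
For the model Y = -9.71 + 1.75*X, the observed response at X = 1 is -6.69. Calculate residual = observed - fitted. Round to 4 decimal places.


Fitted value at X = 1 is yhat = -9.71 + 1.75*1 = -7.9600.
Residual = -6.69 - -7.9600 = 1.2700.

1.2700


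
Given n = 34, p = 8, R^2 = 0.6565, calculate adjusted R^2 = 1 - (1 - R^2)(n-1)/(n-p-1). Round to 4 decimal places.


Using the formula:
(1 - 0.6565) = 0.3435.
Multiply by 33/25: 0.3435 * 33 = 11.3355, then 11.3355 / 25 = 0.4534.
Adj R^2 = 1 - 0.4534 = 0.5466.

0.5466


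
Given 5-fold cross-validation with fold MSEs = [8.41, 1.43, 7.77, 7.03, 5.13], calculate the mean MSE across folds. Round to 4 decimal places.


Total MSE across folds = 29.7700.
CV-MSE = 29.7700/5 = 5.9540.

5.9540


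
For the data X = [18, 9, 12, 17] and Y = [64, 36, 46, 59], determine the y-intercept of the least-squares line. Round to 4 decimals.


The slope is b1 = 2.9815.
Sample means are xbar = 14.0000 and ybar = 51.2500.
Intercept: b0 = 51.2500 - (2.9815)(14.0000) = 9.5093.

9.5093


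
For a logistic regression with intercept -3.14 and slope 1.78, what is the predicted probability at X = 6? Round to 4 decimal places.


z = -3.14 + 1.78 * 6 = 7.5400.
Sigmoid: P = 1 / (1 + exp(-7.5400)) = 0.9995.

0.9995


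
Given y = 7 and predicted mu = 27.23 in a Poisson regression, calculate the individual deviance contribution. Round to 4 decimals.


First: ln(7/27.23) = -1.358409.
Then: 7 * -1.358409 = -9.508863.
y - mu = 7 - 27.23 = -20.23.
D = 2(-9.508863 - -20.23) = 21.442274, which rounds to 21.4423.

21.4423


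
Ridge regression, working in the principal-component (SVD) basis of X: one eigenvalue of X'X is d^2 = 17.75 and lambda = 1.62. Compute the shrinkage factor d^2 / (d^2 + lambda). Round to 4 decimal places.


Compute the denominator: 17.75 + 1.62 = 19.3700.
Shrinkage factor = 17.75 / 19.3700 = 0.9164.

0.9164


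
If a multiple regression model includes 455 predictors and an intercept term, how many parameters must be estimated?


Total coefficients = number of predictors + 1 (for the intercept).
= 455 + 1 = 456.

456


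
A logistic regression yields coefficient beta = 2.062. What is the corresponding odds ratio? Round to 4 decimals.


Odds ratio = exp(beta) = exp(2.062).
= 7.8617.

7.8617


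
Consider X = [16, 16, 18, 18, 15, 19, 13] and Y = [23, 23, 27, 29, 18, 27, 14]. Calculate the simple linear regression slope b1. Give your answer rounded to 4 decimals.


The sample means are xbar = 16.4286 and ybar = 23.0000.
Compute S_xx = 25.7143 and S_xy = 64.0000.
Slope b1 = S_xy / S_xx = 64.0000 / 25.7143 = 2.4889.

2.4889


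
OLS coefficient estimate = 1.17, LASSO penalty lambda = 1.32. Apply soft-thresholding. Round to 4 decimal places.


Absolute value: |1.17| = 1.17.
Compare to lambda = 1.32.
Since |beta| <= lambda, the coefficient is set to 0.

0.0000


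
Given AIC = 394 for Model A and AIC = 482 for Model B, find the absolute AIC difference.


Compute |394 - 482| = 88.
Model A has the smaller AIC.

88


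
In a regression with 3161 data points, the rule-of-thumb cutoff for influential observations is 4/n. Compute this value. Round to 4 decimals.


Cook's distance cutoff = 4/n = 4/3161.
= 0.0013.

0.0013


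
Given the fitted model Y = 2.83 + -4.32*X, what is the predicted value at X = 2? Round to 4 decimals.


Substitute X = 2 into the equation:
Y = 2.83 + -4.32 * 2 = 2.83 + -8.6400 = -5.8100.

-5.8100


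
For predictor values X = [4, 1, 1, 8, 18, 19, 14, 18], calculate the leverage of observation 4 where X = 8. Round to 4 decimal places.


n = 8, xbar = 10.3750.
SXX = sum((xi - xbar)^2) = 425.8750.
h = 1/8 + (8 - 10.3750)^2 / 425.8750 = 0.1382.

0.1382


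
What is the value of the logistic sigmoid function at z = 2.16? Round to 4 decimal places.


exp(-2.1600) = 0.1153.
1 + exp(-z) = 1.1153.
sigmoid = 1/1.1153 = 0.8966.

0.8966


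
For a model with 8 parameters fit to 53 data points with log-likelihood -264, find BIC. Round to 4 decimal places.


Compute k*ln(n) = 8*ln(53) = 8*3.970292 = 31.762336.
Then -2*loglik = 528.
BIC = 31.762336 + 528 = 559.762336, which rounds to 559.7623.

559.7623


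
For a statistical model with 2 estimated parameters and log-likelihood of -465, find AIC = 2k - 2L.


AIC = 2k - 2*loglik = 2(2) - 2(-465).
= 4 + 930 = 934.

934


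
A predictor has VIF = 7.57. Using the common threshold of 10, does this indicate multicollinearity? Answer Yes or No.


Compare VIF = 7.57 to the threshold of 10.
7.57 < 10, so the answer is No.

No


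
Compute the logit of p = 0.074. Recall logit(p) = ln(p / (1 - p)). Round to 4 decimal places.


Compute the odds: 0.074/0.926 = 0.0799.
Take the natural log: ln(0.0799) = -2.5268.

-2.5268


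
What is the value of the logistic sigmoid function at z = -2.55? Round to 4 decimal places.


First, exp(2.5500) = 12.8071.
Then sigma(z) = 1/(1 + 12.8071) = 0.0724.

0.0724


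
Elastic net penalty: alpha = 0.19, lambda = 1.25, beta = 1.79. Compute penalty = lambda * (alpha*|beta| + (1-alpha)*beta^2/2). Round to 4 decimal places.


L1 component = 0.19 * |1.79| = 0.3401.
L2 component = 0.81 * 1.79^2 / 2 = 1.2977.
Penalty = 1.25 * (0.3401 + 1.2977) = 1.25 * 1.6378 = 2.0472.

2.0472


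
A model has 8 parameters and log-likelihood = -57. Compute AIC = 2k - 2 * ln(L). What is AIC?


Compute:
2k = 2*8 = 16.
-2*loglik = -2*(-57) = 114.
AIC = 16 + 114 = 130.

130


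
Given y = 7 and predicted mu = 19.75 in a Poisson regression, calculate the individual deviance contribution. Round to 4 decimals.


First: ln(7/19.75) = -1.037243.
Then: 7 * -1.037243 = -7.260701.
y - mu = 7 - 19.75 = -12.75.
D = 2(-7.260701 - -12.75) = 10.978598, which rounds to 10.9786.

10.9786


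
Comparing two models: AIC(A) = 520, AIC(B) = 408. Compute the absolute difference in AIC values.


|AIC_A - AIC_B| = |520 - 408| = 112.
Model B is preferred (lower AIC).

112


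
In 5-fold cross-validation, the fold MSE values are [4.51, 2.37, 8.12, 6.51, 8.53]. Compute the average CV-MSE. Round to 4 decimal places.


Add all fold MSEs: 30.0400.
Divide by k = 5: 30.0400/5 = 6.0080.

6.0080


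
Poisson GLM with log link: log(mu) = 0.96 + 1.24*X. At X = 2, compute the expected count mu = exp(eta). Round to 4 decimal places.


Linear predictor: eta = 0.96 + (1.24)(2) = 3.4400.
Expected count: mu = exp(3.4400) = 31.1870.

31.1870


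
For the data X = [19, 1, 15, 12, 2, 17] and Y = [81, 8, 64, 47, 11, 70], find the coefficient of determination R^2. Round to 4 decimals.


Fit the OLS line: b0 = 2.8333, b1 = 4.0000.
SSres = 22.8333.
SStot = 4790.8333.
R^2 = 1 - 22.8333/4790.8333 = 0.9952.

0.9952


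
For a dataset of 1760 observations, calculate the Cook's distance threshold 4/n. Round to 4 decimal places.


The threshold is 4/n.
4/1760 = 0.0023.

0.0023


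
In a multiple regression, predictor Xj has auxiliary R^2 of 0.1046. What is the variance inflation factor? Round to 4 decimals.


Denominator: 1 - 0.1046 = 0.8954.
VIF = 1 / 0.8954 = 1.1168.

1.1168


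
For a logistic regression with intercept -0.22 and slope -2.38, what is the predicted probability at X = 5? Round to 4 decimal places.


Compute z = -0.22 + (-2.38)(5) = -12.1200.
exp(-z) = 183505.5149.
P = 1/(1 + 183505.5149) = 0.0000.

0.0000


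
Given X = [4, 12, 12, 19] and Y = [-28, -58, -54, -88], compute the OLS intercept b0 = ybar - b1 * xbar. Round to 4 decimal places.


First find the slope: b1 = -3.9823.
Means: xbar = 11.7500, ybar = -57.0000.
b0 = ybar - b1 * xbar = -57.0000 - -3.9823 * 11.7500 = -10.2084.

-10.2084


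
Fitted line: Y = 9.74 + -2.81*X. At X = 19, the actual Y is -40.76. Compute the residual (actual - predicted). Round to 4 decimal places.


Predicted = 9.74 + -2.81 * 19 = -43.6500.
Residual = -40.76 - -43.6500 = 2.8900.

2.8900


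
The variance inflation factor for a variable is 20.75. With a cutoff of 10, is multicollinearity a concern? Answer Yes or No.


Compare VIF = 20.75 to the threshold of 10.
20.75 >= 10, so the answer is Yes.

Yes


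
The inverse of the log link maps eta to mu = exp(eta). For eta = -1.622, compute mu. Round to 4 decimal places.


Apply the inverse link:
mu = e^-1.622 = 0.1975.

0.1975


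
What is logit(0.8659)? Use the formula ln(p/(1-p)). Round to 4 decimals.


Compute the odds: 0.8659/0.1341 = 6.4571.
Take the natural log: ln(6.4571) = 1.8652.

1.8652


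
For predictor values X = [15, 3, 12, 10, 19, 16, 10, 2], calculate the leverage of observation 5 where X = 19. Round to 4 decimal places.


Compute xbar = 10.8750 with n = 8 observations.
SXX = 252.8750.
Leverage = 1/8 + (19 - 10.8750)^2/252.8750 = 0.3861.

0.3861


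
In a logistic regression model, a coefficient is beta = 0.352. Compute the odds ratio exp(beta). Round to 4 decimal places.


exp(0.352) = 1.4219.
So the odds ratio is 1.4219.

1.4219


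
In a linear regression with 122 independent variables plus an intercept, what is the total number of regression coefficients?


Total coefficients = number of predictors + 1 (for the intercept).
= 122 + 1 = 123.

123


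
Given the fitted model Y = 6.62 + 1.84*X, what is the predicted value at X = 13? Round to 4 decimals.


Plug X = 13 into Y = 6.62 + 1.84*X:
Y = 6.62 + 23.9200 = 30.5400.

30.5400


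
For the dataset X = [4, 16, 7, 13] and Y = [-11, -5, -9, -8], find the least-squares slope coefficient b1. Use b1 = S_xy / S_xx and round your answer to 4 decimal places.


Calculate xbar = 10.0000, ybar = -8.2500.
S_xx = 90.0000, S_xy = 39.0000.
Using b1 = S_xy / S_xx = 39.0000 / 90.0000, we get b1 = 0.4333.

0.4333


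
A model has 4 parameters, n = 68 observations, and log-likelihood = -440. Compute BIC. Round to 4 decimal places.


Compute k*ln(n) = 4*ln(68) = 4*4.219508 = 16.878032.
Then -2*loglik = 880.
BIC = 16.878032 + 880 = 896.878032, which rounds to 896.8780.

896.8780


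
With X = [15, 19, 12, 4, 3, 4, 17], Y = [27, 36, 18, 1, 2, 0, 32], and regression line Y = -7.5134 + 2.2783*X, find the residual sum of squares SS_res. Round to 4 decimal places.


Predicted values from Y = -7.5134 + 2.2783*X.
Residuals: [0.3389, 0.2257, -1.8262, -0.5998, 2.6785, -1.5998, 0.7823].
SSres = 14.2063.

14.2063


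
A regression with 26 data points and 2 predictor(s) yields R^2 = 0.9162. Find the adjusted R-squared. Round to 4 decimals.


Adjusted R^2 = 1 - (1 - R^2) * (n-1)/(n-p-1).
(1 - R^2) = 0.0838.
(n-1)/(n-p-1) = 25/23.
(1 - R^2) * (n-1) = 0.0838 * 25 = 2.0950.
Divide by (n-p-1): 2.0950 / 23 = 0.0911.
Adj R^2 = 1 - 0.0911 = 0.9089.

0.9089


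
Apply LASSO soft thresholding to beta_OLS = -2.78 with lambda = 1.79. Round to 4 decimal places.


Absolute value: |-2.78| = 2.78.
Compare to lambda = 1.79.
Since |beta| > lambda, coefficient = sign(beta)*(|beta| - lambda) = -0.9900.

-0.9900


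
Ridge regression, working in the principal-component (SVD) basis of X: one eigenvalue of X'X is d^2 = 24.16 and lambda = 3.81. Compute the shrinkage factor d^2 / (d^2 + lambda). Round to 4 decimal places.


Denominator = d^2 + lambda = 24.16 + 3.81 = 27.9700.
Shrinkage = 24.16 / 27.9700 = 0.8638.

0.8638


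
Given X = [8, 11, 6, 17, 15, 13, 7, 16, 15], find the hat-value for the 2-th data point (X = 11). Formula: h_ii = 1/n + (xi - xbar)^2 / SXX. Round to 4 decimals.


Mean of X: xbar = 12.0000.
SXX = 138.0000.
For X = 11: h = 1/9 + (11 - 12.0000)^2/138.0000 = 0.1184.

0.1184


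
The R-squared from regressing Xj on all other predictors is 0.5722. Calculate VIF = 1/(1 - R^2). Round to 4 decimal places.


VIF = 1 / (1 - 0.5722).
= 1 / 0.4278 = 2.3375.

2.3375


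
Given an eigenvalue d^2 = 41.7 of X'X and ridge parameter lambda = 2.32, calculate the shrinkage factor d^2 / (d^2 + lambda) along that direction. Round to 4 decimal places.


d^2 + lambda = 41.7 + 2.32 = 44.0200.
Shrinkage factor = 41.7/44.0200 = 0.9473.

0.9473


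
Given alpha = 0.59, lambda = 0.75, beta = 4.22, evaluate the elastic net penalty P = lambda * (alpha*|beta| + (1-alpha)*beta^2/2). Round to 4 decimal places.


L1 component = 0.59 * |4.22| = 2.4898.
L2 component = 0.41 * 4.22^2 / 2 = 3.6507.
Penalty = 0.75 * (2.4898 + 3.6507) = 0.75 * 6.1405 = 4.6054.

4.6054


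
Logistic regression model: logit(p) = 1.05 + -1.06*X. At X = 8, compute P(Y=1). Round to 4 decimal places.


Compute z = 1.05 + (-1.06)(8) = -7.4300.
exp(-z) = 1685.8076.
P = 1/(1 + 1685.8076) = 0.0006.

0.0006


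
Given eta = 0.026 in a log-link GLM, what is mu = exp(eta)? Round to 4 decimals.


The inverse log link gives:
mu = exp(0.026) = 1.0263.

1.0263


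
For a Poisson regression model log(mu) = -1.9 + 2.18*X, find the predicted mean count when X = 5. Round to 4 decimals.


eta = -1.9 + 2.18 * 5 = 9.0000.
mu = exp(9.0000) = 8103.0839.

8103.0839


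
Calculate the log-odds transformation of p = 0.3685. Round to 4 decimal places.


The odds are p/(1-p) = 0.3685 / 0.6315 = 0.5835.
logit(p) = ln(0.5835) = -0.5387.

-0.5387


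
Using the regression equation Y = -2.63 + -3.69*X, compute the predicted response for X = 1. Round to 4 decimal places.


Predicted value:
Y = -2.63 + (-3.69)(1) = -2.63 + -3.6900 = -6.3200.

-6.3200


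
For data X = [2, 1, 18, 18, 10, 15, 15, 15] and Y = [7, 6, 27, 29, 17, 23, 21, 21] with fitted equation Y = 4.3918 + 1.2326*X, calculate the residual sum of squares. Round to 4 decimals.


For each point, residual = actual - predicted.
Residuals: [0.1430, 0.3756, 0.4214, 2.4214, 0.2822, 0.1192, -1.8808, -1.8808].
Sum of squared residuals = 13.3709.

13.3709


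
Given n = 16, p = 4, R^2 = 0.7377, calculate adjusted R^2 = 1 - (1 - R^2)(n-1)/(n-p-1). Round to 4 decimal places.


Plug in: Adj R^2 = 1 - (1 - 0.7377) * 15/11.
= 1 - 0.2623 * 15/11
= 1 - 3.9345 / 11
= 1 - 0.3577 = 0.6423.

0.6423


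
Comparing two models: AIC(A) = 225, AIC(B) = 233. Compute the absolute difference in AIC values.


Absolute difference = |225 - 233| = 8.
The model with lower AIC (A) is preferred.

8


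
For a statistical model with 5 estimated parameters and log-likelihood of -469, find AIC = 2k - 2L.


AIC = 2*5 - 2*(-469).
= 10 + 938 = 948.

948


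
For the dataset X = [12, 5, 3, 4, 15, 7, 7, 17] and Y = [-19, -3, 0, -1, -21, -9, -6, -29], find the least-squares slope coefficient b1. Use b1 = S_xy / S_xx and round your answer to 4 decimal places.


First compute the means: xbar = 8.7500, ybar = -11.0000.
Then S_xx = sum((xi - xbar)^2) = 193.5000.
S_xy = sum((xi - xbar)(yi - ybar)) = -390.0000.
b1 = S_xy / S_xx = -390.0000 / 193.5000 = -2.0155.

-2.0155


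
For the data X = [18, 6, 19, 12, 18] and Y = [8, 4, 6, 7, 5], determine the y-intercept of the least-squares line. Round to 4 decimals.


Compute b1 = 0.1461 from the OLS formula.
With xbar = 14.6000 and ybar = 6.0000, the intercept is:
b0 = 6.0000 - 0.1461 * 14.6000 = 3.8669.

3.8669


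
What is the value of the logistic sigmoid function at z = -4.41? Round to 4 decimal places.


First, exp(4.4100) = 82.2695.
Then sigma(z) = 1/(1 + 82.2695) = 0.0120.

0.0120


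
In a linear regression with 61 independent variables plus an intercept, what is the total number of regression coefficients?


Including the intercept, the model has 61 predictor coefficients + 1 intercept.
Total = 62.

62


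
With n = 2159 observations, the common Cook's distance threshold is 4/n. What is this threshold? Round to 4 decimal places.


Cook's distance cutoff = 4/n = 4/2159.
= 0.0019.

0.0019


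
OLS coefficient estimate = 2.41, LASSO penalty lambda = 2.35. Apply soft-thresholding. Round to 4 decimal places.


|beta_OLS| = 2.41.
lambda = 2.35.
Since |beta| > lambda, coefficient = sign(beta)*(|beta| - lambda) = 0.0600.
Result = 0.0600.

0.0600


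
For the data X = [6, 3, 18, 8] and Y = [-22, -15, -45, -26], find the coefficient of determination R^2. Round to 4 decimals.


After computing the OLS fit (b0=-9.7416, b1=-1.9724):
SSres = 0.9034, SStot = 494.0000.
R^2 = 1 - 0.9034/494.0000 = 0.9982.

0.9982


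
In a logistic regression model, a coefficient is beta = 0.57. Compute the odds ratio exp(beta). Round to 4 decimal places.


The odds ratio is computed as:
OR = e^(0.57) = 1.7683.

1.7683


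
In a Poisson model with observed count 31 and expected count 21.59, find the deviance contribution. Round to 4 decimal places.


First: ln(31/21.59) = 0.361757.
Then: 31 * 0.361757 = 11.214467.
y - mu = 31 - 21.59 = 9.41.
D = 2(11.214467 - 9.41) = 3.608934, which rounds to 3.6089.

3.6089


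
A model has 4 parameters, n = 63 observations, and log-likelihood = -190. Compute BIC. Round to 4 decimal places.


ln(63) = 4.143135.
k * ln(n) = 4 * 4.143135 = 16.572540.
-2L = 380.
BIC = 16.572540 + 380 = 396.572540, which rounds to 396.5725.

396.5725


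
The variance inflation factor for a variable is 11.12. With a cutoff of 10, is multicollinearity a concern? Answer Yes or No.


Check: VIF = 11.12 vs threshold = 10.
Since 11.12 >= 10, the answer is Yes.

Yes


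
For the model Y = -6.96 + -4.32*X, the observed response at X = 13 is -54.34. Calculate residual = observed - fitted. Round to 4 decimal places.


Compute yhat = -6.96 + (-4.32)(13) = -63.1200.
Residual = actual - predicted = -54.34 - -63.1200 = 8.7800.

8.7800


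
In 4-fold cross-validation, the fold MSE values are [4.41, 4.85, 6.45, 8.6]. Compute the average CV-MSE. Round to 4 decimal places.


Add all fold MSEs: 24.3100.
Divide by k = 4: 24.3100/4 = 6.0775.

6.0775


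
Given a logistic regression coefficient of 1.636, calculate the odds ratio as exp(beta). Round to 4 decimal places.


The odds ratio is computed as:
OR = e^(1.636) = 5.1346.

5.1346


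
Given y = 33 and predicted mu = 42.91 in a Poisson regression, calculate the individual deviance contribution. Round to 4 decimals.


Compute y*ln(y/mu) = 33*ln(33/42.91) = 33*-0.262597 = -8.665701.
y - mu = -9.91.
D = 2*(-8.665701 - (-9.91)) = 2.488598, which rounds to 2.4886.

2.4886


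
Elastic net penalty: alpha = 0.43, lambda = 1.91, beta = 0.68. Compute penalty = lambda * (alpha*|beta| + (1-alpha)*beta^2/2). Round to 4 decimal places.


Compute:
L1 = 0.43 * 0.68 = 0.2924.
L2 = 0.57 * 0.68^2 / 2 = 0.1318.
Penalty = 1.91 * (0.2924 + 0.1318) = 0.8102.

0.8102


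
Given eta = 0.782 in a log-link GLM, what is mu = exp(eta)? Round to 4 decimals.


Apply the inverse link:
mu = e^0.782 = 2.1858.

2.1858


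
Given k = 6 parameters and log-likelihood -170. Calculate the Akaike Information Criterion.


Compute:
2k = 2*6 = 12.
-2*loglik = -2*(-170) = 340.
AIC = 12 + 340 = 352.

352


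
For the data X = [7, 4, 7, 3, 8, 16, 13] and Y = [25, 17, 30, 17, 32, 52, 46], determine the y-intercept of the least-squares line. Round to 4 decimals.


The slope is b1 = 2.8565.
Sample means are xbar = 8.2857 and ybar = 31.2857.
Intercept: b0 = 31.2857 - (2.8565)(8.2857) = 7.6174.

7.6174


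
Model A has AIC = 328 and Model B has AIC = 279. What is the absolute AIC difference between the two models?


|AIC_A - AIC_B| = |328 - 279| = 49.
Model B is preferred (lower AIC).

49


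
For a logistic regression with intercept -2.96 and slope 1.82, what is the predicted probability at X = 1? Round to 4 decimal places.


Linear predictor: z = -2.96 + 1.82 * 1 = -1.1400.
P = 1/(1 + exp(1.1400)) = 1/(1 + 3.1268) = 0.2423.

0.2423


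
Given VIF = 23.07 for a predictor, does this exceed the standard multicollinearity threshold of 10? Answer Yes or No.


Compare VIF = 23.07 to the threshold of 10.
23.07 >= 10, so the answer is Yes.

Yes


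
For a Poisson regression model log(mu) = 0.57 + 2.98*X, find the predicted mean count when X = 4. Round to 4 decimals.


Linear predictor: eta = 0.57 + (2.98)(4) = 12.4900.
Expected count: mu = exp(12.4900) = 265667.2859.

265667.2859


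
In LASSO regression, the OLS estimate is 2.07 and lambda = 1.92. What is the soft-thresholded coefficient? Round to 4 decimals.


|beta_OLS| = 2.07.
lambda = 1.92.
Since |beta| > lambda, coefficient = sign(beta)*(|beta| - lambda) = 0.1500.
Result = 0.1500.

0.1500


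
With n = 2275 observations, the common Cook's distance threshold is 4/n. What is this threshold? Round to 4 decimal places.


Cook's distance cutoff = 4/n = 4/2275.
= 0.0018.

0.0018


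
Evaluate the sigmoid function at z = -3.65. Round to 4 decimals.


First, exp(3.6500) = 38.4747.
Then sigma(z) = 1/(1 + 38.4747) = 0.0253.

0.0253


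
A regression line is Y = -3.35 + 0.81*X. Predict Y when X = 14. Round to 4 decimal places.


Plug X = 14 into Y = -3.35 + 0.81*X:
Y = -3.35 + 11.3400 = 7.9900.

7.9900


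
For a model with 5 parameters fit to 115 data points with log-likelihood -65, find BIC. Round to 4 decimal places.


k * ln(n) = 5 * ln(115) = 5 * 4.744932 = 23.724660.
-2 * loglik = -2 * (-65) = 130.
BIC = 23.724660 + 130 = 153.724660, which rounds to 153.7247.

153.7247


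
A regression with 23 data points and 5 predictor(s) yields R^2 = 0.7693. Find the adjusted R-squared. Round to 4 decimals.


Using the formula:
(1 - 0.7693) = 0.2307.
Multiply by 22/17: 0.2307 * 22 = 5.0754, then 5.0754 / 17 = 0.2986.
Adj R^2 = 1 - 0.2986 = 0.7014.

0.7014


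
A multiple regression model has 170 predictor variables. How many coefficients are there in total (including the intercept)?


Total coefficients = number of predictors + 1 (for the intercept).
= 170 + 1 = 171.

171


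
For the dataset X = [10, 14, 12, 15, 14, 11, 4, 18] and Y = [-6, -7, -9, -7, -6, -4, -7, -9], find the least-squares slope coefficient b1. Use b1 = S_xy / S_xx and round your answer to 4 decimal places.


Calculate xbar = 12.2500, ybar = -6.8750.
S_xx = 121.5000, S_xy = -15.2500.
Using b1 = S_xy / S_xx = -15.2500 / 121.5000, we get b1 = -0.1255.

-0.1255


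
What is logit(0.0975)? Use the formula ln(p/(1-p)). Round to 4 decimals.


1 - p = 0.9025.
p/(1-p) = 0.1080.
logit = ln(0.1080) = -2.2253.

-2.2253


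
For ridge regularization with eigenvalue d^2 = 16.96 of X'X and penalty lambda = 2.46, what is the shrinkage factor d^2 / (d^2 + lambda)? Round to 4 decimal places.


Compute the denominator: 16.96 + 2.46 = 19.4200.
Shrinkage factor = 16.96 / 19.4200 = 0.8733.

0.8733


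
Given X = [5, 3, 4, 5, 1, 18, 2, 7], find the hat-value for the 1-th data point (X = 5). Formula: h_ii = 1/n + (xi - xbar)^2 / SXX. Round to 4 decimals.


Compute xbar = 5.6250 with n = 8 observations.
SXX = 199.8750.
Leverage = 1/8 + (5 - 5.6250)^2/199.8750 = 0.1270.

0.1270


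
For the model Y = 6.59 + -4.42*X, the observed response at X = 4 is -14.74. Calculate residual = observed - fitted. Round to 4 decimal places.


Compute yhat = 6.59 + (-4.42)(4) = -11.0900.
Residual = actual - predicted = -14.74 - -11.0900 = -3.6500.

-3.6500


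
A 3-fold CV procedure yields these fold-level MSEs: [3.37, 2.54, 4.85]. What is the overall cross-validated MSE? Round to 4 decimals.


Total MSE across folds = 10.7600.
CV-MSE = 10.7600/3 = 3.5867.

3.5867


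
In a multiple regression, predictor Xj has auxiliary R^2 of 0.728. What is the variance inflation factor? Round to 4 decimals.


Using VIF = 1/(1 - R^2_j):
1 - 0.728 = 0.272.
VIF = 3.6765.

3.6765


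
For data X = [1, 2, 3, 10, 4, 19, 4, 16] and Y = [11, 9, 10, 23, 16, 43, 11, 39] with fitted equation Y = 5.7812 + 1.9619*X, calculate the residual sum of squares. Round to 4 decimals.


Predicted values from Y = 5.7812 + 1.9619*X.
Residuals: [3.2569, -0.7050, -1.6669, -2.4002, 2.3712, -0.0573, -2.6288, 1.8284].
SSres = 35.5234.

35.5234


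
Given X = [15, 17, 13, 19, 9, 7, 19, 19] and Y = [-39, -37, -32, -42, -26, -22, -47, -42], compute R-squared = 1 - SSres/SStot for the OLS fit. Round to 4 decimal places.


Fit the OLS line: b0 = -9.9084, b1 = -1.7605.
SSres = 32.9518.
SStot = 514.8750.
R^2 = 1 - 32.9518/514.8750 = 0.9360.

0.9360


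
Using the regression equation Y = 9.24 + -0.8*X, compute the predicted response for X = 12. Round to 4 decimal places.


Plug X = 12 into Y = 9.24 + -0.8*X:
Y = 9.24 + -9.6000 = -0.3600.

-0.3600


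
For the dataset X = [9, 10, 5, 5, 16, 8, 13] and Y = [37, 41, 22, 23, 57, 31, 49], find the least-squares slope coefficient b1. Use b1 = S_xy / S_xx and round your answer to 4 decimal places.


The sample means are xbar = 9.4286 and ybar = 37.1429.
Compute S_xx = 97.7143 and S_xy = 313.5714.
Slope b1 = S_xy / S_xx = 313.5714 / 97.7143 = 3.2091.

3.2091


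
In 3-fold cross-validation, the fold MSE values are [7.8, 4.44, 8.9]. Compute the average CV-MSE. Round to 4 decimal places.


Total MSE across folds = 21.1400.
CV-MSE = 21.1400/3 = 7.0467.

7.0467


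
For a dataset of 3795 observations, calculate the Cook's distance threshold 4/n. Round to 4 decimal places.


Cook's distance cutoff = 4/n = 4/3795.
= 0.0011.

0.0011


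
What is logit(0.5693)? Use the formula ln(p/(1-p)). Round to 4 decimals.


The odds are p/(1-p) = 0.5693 / 0.4307 = 1.3218.
logit(p) = ln(1.3218) = 0.2790.

0.2790


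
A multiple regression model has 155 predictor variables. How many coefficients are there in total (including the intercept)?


Each predictor gets one coefficient, plus one intercept.
Total parameters = 155 + 1 = 156.

156


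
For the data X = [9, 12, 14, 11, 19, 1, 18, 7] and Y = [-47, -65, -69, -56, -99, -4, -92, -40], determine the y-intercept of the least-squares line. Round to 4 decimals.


First find the slope: b1 = -5.1142.
Means: xbar = 11.3750, ybar = -59.0000.
b0 = ybar - b1 * xbar = -59.0000 - -5.1142 * 11.3750 = -0.8258.

-0.8258


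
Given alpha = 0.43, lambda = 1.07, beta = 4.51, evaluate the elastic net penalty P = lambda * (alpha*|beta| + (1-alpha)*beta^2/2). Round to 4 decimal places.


L1 component = 0.43 * |4.51| = 1.9393.
L2 component = 0.57 * 4.51^2 / 2 = 5.7969.
Penalty = 1.07 * (1.9393 + 5.7969) = 1.07 * 7.7362 = 8.2778.

8.2778


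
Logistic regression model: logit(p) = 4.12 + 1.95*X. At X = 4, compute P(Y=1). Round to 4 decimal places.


Linear predictor: z = 4.12 + 1.95 * 4 = 11.9200.
P = 1/(1 + exp(-11.9200)) = 1/(1 + 0.0000) = 1.0000.

1.0000


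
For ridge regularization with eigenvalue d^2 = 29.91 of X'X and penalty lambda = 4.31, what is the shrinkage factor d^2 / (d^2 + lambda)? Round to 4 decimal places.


Compute the denominator: 29.91 + 4.31 = 34.2200.
Shrinkage factor = 29.91 / 34.2200 = 0.8741.

0.8741


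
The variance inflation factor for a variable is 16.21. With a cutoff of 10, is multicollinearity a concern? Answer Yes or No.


The threshold is 10.
VIF = 16.21 is >= 10.
Multicollinearity indication: Yes.

Yes


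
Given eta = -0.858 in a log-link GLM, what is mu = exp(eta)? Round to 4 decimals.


The inverse log link gives:
mu = exp(-0.858) = 0.4240.

0.4240


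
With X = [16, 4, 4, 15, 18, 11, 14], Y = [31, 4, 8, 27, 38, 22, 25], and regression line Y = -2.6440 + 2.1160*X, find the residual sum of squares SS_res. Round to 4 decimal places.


For each point, residual = actual - predicted.
Residuals: [-0.2120, -1.8200, 2.1800, -2.0960, 2.5560, 1.3680, -1.9800].
Sum of squared residuals = 24.8279.

24.8279


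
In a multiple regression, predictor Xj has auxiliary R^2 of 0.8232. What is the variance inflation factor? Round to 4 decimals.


Using VIF = 1/(1 - R^2_j):
1 - 0.8232 = 0.1768.
VIF = 5.6561.

5.6561


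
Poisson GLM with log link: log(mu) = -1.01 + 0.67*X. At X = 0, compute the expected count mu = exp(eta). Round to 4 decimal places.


Compute eta = -1.01 + 0.67 * 0 = -1.0100.
Apply inverse link: mu = e^-1.0100 = 0.3642.

0.3642


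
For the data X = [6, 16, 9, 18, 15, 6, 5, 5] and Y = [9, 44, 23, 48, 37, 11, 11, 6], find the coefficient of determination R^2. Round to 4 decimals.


After computing the OLS fit (b0=-7.3846, b1=3.1010):
SSres = 31.7548, SStot = 2031.8750.
R^2 = 1 - 31.7548/2031.8750 = 0.9844.

0.9844


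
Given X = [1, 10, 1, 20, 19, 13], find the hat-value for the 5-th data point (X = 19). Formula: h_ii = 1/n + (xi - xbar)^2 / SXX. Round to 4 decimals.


n = 6, xbar = 10.6667.
SXX = sum((xi - xbar)^2) = 349.3333.
h = 1/6 + (19 - 10.6667)^2 / 349.3333 = 0.3655.

0.3655


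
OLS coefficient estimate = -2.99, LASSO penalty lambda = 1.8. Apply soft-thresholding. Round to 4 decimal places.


Check: |-2.99| = 2.99 vs lambda = 1.8.
Since |beta| > lambda, coefficient = sign(beta)*(|beta| - lambda) = -1.1900.
Soft-thresholded coefficient = -1.1900.

-1.1900


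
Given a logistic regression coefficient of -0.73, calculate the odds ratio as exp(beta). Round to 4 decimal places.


exp(-0.73) = 0.4819.
So the odds ratio is 0.4819.

0.4819


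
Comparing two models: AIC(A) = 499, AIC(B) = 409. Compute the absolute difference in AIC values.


|AIC_A - AIC_B| = |499 - 409| = 90.
Model B is preferred (lower AIC).

90


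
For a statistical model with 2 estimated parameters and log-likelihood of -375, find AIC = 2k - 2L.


Compute:
2k = 2*2 = 4.
-2*loglik = -2*(-375) = 750.
AIC = 4 + 750 = 754.

754


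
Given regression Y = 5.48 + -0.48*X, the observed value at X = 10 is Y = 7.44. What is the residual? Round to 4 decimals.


Predicted = 5.48 + -0.48 * 10 = 0.6800.
Residual = 7.44 - 0.6800 = 6.7600.

6.7600


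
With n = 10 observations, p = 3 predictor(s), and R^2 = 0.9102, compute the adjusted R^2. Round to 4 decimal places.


Plug in: Adj R^2 = 1 - (1 - 0.9102) * 9/6.
= 1 - 0.0898 * 9/6
= 1 - 0.8082 / 6
= 1 - 0.1347 = 0.8653.

0.8653


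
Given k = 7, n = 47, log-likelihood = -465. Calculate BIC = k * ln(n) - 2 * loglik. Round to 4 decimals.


ln(47) = 3.850148.
k * ln(n) = 7 * 3.850148 = 26.951036.
-2L = 930.
BIC = 26.951036 + 930 = 956.951036, which rounds to 956.9510.

956.9510


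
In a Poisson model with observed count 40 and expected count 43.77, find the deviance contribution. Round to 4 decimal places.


First: ln(40/43.77) = -0.090069.
Then: 40 * -0.090069 = -3.602760.
y - mu = 40 - 43.77 = -3.77.
D = 2(-3.602760 - -3.77) = 0.334480, which rounds to 0.3345.

0.3345


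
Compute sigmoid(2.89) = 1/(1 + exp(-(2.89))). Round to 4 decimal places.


exp(-2.8900) = 0.0556.
1 + exp(-z) = 1.0556.
sigmoid = 1/1.0556 = 0.9473.

0.9473


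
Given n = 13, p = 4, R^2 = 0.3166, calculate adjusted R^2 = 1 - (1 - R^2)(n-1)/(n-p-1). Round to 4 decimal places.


Plug in: Adj R^2 = 1 - (1 - 0.3166) * 12/8.
= 1 - 0.6834 * 12/8
= 1 - 8.2008 / 8
= 1 - 1.0251 = -0.0251.

-0.0251


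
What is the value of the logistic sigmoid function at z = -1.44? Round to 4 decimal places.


exp(1.4400) = 4.2207.
1 + exp(-z) = 5.2207.
sigmoid = 1/5.2207 = 0.1915.

0.1915


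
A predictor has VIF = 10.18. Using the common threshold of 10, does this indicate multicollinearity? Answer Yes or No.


The threshold is 10.
VIF = 10.18 is >= 10.
Multicollinearity indication: Yes.

Yes


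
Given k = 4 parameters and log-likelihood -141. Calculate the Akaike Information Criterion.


AIC = 2k - 2*loglik = 2(4) - 2(-141).
= 8 + 282 = 290.

290


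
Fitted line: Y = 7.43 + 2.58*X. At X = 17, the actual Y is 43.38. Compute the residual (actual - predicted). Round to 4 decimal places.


Predicted = 7.43 + 2.58 * 17 = 51.2900.
Residual = 43.38 - 51.2900 = -7.9100.

-7.9100


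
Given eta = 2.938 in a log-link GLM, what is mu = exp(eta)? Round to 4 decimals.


The inverse log link gives:
mu = exp(2.938) = 18.8781.

18.8781


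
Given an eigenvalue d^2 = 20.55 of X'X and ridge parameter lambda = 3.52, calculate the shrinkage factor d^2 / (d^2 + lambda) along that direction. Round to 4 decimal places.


Denominator = d^2 + lambda = 20.55 + 3.52 = 24.0700.
Shrinkage = 20.55 / 24.0700 = 0.8538.

0.8538
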